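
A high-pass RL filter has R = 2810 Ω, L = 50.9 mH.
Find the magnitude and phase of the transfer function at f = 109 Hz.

Step 1 — Angular frequency: ω = 2π·109 = 684.9 rad/s.
Step 2 — Transfer function: H(jω) = jωL/(R + jωL).
Step 3 — Numerator jωL = j·34.86; denominator R + jωL = 2810 + j34.86.
Step 4 — H = 0.0001539 + j0.0124.
Step 5 — Magnitude: |H| = 0.0124 (-38.1 dB); phase: φ = 89.3°.

|H| = 0.0124 (-38.1 dB), φ = 89.3°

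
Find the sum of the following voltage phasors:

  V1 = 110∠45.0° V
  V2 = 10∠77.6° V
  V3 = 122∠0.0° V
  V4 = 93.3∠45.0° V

Step 1 — Convert each phasor to rectangular form:
  V1 = 110·(cos(45.0°) + j·sin(45.0°)) = 77.78 + j77.78 V
  V2 = 10·(cos(77.6°) + j·sin(77.6°)) = 2.147 + j9.767 V
  V3 = 122·(cos(0.0°) + j·sin(0.0°)) = 122 V
  V4 = 93.3·(cos(45.0°) + j·sin(45.0°)) = 65.97 + j65.97 V
Step 2 — Sum components: V_total = 267.9 + j153.5 V.
Step 3 — Convert to polar: |V_total| = 308.8 V, ∠V_total = 29.8°.

V_total = 308.8∠29.8° V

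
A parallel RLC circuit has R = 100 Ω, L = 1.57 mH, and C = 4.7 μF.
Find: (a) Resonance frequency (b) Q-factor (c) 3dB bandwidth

Step 1 — Resonance: ω₀ = 1/√(LC) = 1/√(0.00157·4.7e-06) = 1.164e+04 rad/s.
Step 2 — f₀ = ω₀/(2π) = 1853 Hz.
Step 3 — Parallel Q: Q = R/(ω₀L) = 100/(1.164e+04·0.00157) = 5.471.
Step 4 — Bandwidth: Δω = ω₀/Q = 2128 rad/s; BW = Δω/(2π) = 338.6 Hz.

(a) f₀ = 1853 Hz  (b) Q = 5.471  (c) BW = 338.6 Hz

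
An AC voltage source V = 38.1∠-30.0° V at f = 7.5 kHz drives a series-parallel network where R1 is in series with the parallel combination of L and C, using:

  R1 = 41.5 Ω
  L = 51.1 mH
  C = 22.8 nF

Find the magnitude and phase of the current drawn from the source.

Step 1 — Angular frequency: ω = 2π·f = 2π·7500 = 4.712e+04 rad/s.
Step 2 — Component impedances:
  R1: Z = R = 41.5 Ω
  L: Z = jωL = j·4.712e+04·0.0511 = 0 + j2408 Ω
  C: Z = 1/(jωC) = -j/(ω·C) = 0 - j930.7 Ω
Step 3 — Parallel branch: L || C = 1/(1/L + 1/C) = 0 - j1517 Ω.
Step 4 — Series with R1: Z_total = R1 + (L || C) = 41.5 - j1517 Ω = 1518∠-88.4° Ω.
Step 5 — Source phasor: V = 38.1∠-30.0° V = 33 - j19.05 V.
Step 6 — Ohm's law: I = V / Z_total = (33 - j19.05) / (41.5 - j1517) = 0.01314 + j0.02139 A.
Step 7 — Convert to polar: |I| = 0.0251 A, ∠I = 58.4°.

I = 0.0251∠58.4° A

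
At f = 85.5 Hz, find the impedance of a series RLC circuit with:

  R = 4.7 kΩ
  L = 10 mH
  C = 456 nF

Step 1 — Angular frequency: ω = 2π·f = 2π·85.5 = 537.2 rad/s.
Step 2 — Component impedances:
  R: Z = R = 4700 Ω
  L: Z = jωL = j·537.2·0.01 = 0 + j5.372 Ω
  C: Z = 1/(jωC) = -j/(ω·C) = 0 - j4082 Ω
Step 3 — Series combination: Z_total = R + L + C = 4700 - j4077 Ω = 6222∠-40.9° Ω.

Z = 4700 - j4077 Ω = 6222∠-40.9° Ω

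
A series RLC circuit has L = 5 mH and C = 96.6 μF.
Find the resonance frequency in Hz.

Step 1 — Resonance condition Im(Z)=0 gives ω₀ = 1/√(LC).
Step 2 — ω₀ = 1/√(0.005·9.66e-05) = 1439 rad/s.
Step 3 — f₀ = ω₀/(2π) = 229 Hz.

f₀ = 229 Hz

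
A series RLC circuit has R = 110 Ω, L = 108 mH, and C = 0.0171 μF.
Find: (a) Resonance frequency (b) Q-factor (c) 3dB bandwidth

Step 1 — Resonance: ω₀ = 1/√(LC) = 1/√(0.108·1.71e-08) = 2.327e+04 rad/s.
Step 2 — f₀ = ω₀/(2π) = 3703 Hz.
Step 3 — Series Q: Q = ω₀L/R = 2.327e+04·0.108/110 = 22.85.
Step 4 — Bandwidth: Δω = ω₀/Q = 1019 rad/s; BW = Δω/(2π) = 162.1 Hz.

(a) f₀ = 3703 Hz  (b) Q = 22.85  (c) BW = 162.1 Hz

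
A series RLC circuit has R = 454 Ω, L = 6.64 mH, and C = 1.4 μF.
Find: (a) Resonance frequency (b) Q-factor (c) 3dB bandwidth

Step 1 — Resonance condition Im(Z)=0 gives ω₀ = 1/√(LC).
Step 2 — ω₀ = 1/√(0.00664·1.4e-06) = 1.037e+04 rad/s.
Step 3 — f₀ = ω₀/(2π) = 1651 Hz.
Step 4 — Series Q: Q = ω₀L/R = 1.037e+04·0.00664/454 = 0.1517.
Step 5 — 3dB bandwidth: Δω = ω₀/Q = 6.837e+04 rad/s; BW = Δω/(2π) = 1.088e+04 Hz.

(a) f₀ = 1651 Hz  (b) Q = 0.1517  (c) BW = 1.088e+04 Hz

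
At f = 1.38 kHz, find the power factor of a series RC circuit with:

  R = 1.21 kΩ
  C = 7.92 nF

Step 1 — Angular frequency: ω = 2π·f = 2π·1380 = 8671 rad/s.
Step 2 — Component impedances:
  R: Z = R = 1210 Ω
  C: Z = 1/(jωC) = -j/(ω·C) = 0 - j1.456e+04 Ω
Step 3 — Series combination: Z_total = R + C = 1210 - j1.456e+04 Ω = 1.461e+04∠-85.2° Ω.
Step 4 — Power factor: PF = cos(φ) = Re(Z)/|Z| = 1210/14612 = 0.08281.
Step 5 — Type: Im(Z) = -1.456e+04 ⇒ leading (phase φ = -85.2°).

PF = 0.08281 (leading, φ = -85.2°)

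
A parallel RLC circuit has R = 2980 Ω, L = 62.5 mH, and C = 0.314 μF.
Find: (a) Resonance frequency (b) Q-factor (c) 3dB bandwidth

Step 1 — Resonance: ω₀ = 1/√(LC) = 1/√(0.0625·3.14e-07) = 7138 rad/s.
Step 2 — f₀ = ω₀/(2π) = 1136 Hz.
Step 3 — Parallel Q: Q = R/(ω₀L) = 2980/(7138·0.0625) = 6.679.
Step 4 — Bandwidth: Δω = ω₀/Q = 1069 rad/s; BW = Δω/(2π) = 170.1 Hz.

(a) f₀ = 1136 Hz  (b) Q = 6.679  (c) BW = 170.1 Hz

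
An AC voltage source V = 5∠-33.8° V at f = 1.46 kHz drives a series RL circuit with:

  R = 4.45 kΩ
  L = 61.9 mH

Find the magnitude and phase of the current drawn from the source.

Step 1 — Angular frequency: ω = 2π·f = 2π·1460 = 9173 rad/s.
Step 2 — Component impedances:
  R: Z = R = 4450 Ω
  L: Z = jωL = j·9173·0.0619 = 0 + j567.8 Ω
Step 3 — Series combination: Z_total = R + L = 4450 + j567.8 Ω = 4486∠7.3° Ω.
Step 4 — Source phasor: V = 5∠-33.8° V = 4.155 - j2.781 V.
Step 5 — Ohm's law: I = V / Z_total = (4.155 - j2.781) / (4450 + j567.8) = 0.0008402 - j0.0007323 A.
Step 6 — Convert to polar: |I| = 0.001115 A, ∠I = -41.1°.

I = 0.001115∠-41.1° A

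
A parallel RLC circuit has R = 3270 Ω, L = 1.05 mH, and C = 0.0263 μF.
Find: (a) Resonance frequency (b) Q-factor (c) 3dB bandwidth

Step 1 — Resonance: ω₀ = 1/√(LC) = 1/√(0.00105·2.63e-08) = 1.903e+05 rad/s.
Step 2 — f₀ = ω₀/(2π) = 3.029e+04 Hz.
Step 3 — Parallel Q: Q = R/(ω₀L) = 3270/(1.903e+05·0.00105) = 16.37.
Step 4 — Bandwidth: Δω = ω₀/Q = 1.163e+04 rad/s; BW = Δω/(2π) = 1851 Hz.

(a) f₀ = 3.029e+04 Hz  (b) Q = 16.37  (c) BW = 1851 Hz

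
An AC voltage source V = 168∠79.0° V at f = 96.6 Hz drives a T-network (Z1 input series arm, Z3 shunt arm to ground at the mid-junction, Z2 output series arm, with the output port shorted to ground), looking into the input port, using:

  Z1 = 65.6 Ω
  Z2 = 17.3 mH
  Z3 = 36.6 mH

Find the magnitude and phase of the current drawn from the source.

Step 1 — Angular frequency: ω = 2π·f = 2π·96.6 = 607 rad/s.
Step 2 — Component impedances:
  Z1: Z = R = 65.6 Ω
  Z2: Z = jωL = j·607·0.0173 = 0 + j10.5 Ω
  Z3: Z = jωL = j·607·0.0366 = 0 + j22.21 Ω
Step 3 — With the output port shorted to ground, the output series arm Z2 runs from the junction to ground; the shunt arm Z3 also runs from the junction to ground. They appear in parallel: Z3 || Z2 = 0 + j7.13 Ω.
Step 4 — Series with input arm Z1: Z_in = Z1 + (Z3 || Z2) = 65.6 + j7.13 Ω = 65.99∠6.2° Ω.
Step 5 — Source phasor: V = 168∠79.0° V = 32.06 + j164.9 V.
Step 6 — Ohm's law: I = V / Z_total = (32.06 + j164.9) / (65.6 + j7.13) = 0.753 + j2.432 A.
Step 7 — Convert to polar: |I| = 2.546 A, ∠I = 72.8°.

I = 2.546∠72.8° A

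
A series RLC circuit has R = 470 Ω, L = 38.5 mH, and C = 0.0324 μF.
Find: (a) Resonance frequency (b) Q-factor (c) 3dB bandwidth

Step 1 — Resonance condition Im(Z)=0 gives ω₀ = 1/√(LC).
Step 2 — ω₀ = 1/√(0.0385·3.24e-08) = 2.831e+04 rad/s.
Step 3 — f₀ = ω₀/(2π) = 4506 Hz.
Step 4 — Series Q: Q = ω₀L/R = 2.831e+04·0.0385/470 = 2.319.
Step 5 — 3dB bandwidth: Δω = ω₀/Q = 1.221e+04 rad/s; BW = Δω/(2π) = 1943 Hz.

(a) f₀ = 4506 Hz  (b) Q = 2.319  (c) BW = 1943 Hz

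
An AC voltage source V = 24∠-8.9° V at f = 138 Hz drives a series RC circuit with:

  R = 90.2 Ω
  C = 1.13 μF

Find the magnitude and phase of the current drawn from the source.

Step 1 — Angular frequency: ω = 2π·f = 2π·138 = 867.1 rad/s.
Step 2 — Component impedances:
  R: Z = R = 90.2 Ω
  C: Z = 1/(jωC) = -j/(ω·C) = 0 - j1021 Ω
Step 3 — Series combination: Z_total = R + C = 90.2 - j1021 Ω = 1025∠-84.9° Ω.
Step 4 — Source phasor: V = 24∠-8.9° V = 23.71 - j3.713 V.
Step 5 — Ohm's law: I = V / Z_total = (23.71 - j3.713) / (90.2 - j1021) = 0.005647 + j0.02273 A.
Step 6 — Convert to polar: |I| = 0.02342 A, ∠I = 76.0°.

I = 0.02342∠76.0° A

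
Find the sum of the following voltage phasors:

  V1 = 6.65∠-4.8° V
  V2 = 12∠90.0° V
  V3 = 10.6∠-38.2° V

Step 1 — Convert each phasor to rectangular form:
  V1 = 6.65·(cos(-4.8°) + j·sin(-4.8°)) = 6.627 - j0.5565 V
  V2 = 12·(cos(90.0°) + j·sin(90.0°)) = 0 + j12 V
  V3 = 10.6·(cos(-38.2°) + j·sin(-38.2°)) = 8.33 - j6.555 V
Step 2 — Sum components: V_total = 14.96 + j4.888 V.
Step 3 — Convert to polar: |V_total| = 15.74 V, ∠V_total = 18.1°.

V_total = 15.74∠18.1° V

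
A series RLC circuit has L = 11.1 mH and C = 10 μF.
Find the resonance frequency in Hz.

Step 1 — Resonance condition Im(Z)=0 gives ω₀ = 1/√(LC).
Step 2 — ω₀ = 1/√(0.0111·1e-05) = 3002 rad/s.
Step 3 — f₀ = ω₀/(2π) = 477.7 Hz.

f₀ = 477.7 Hz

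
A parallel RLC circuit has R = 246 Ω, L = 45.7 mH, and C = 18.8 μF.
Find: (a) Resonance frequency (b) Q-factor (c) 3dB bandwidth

Step 1 — Resonance: ω₀ = 1/√(LC) = 1/√(0.0457·1.88e-05) = 1079 rad/s.
Step 2 — f₀ = ω₀/(2π) = 171.7 Hz.
Step 3 — Parallel Q: Q = R/(ω₀L) = 246/(1079·0.0457) = 4.989.
Step 4 — Bandwidth: Δω = ω₀/Q = 216.2 rad/s; BW = Δω/(2π) = 34.41 Hz.

(a) f₀ = 171.7 Hz  (b) Q = 4.989  (c) BW = 34.41 Hz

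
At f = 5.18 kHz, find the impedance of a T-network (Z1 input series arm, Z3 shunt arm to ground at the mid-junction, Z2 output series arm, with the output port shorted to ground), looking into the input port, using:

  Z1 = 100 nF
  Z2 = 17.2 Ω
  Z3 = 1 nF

Step 1 — Angular frequency: ω = 2π·f = 2π·5180 = 3.255e+04 rad/s.
Step 2 — Component impedances:
  Z1: Z = 1/(jωC) = -j/(ω·C) = 0 - j307.2 Ω
  Z2: Z = R = 17.2 Ω
  Z3: Z = 1/(jωC) = -j/(ω·C) = 0 - j3.072e+04 Ω
Step 3 — With the output port shorted to ground, the output series arm Z2 runs from the junction to ground; the shunt arm Z3 also runs from the junction to ground. They appear in parallel: Z3 || Z2 = 17.2 - j0.009629 Ω.
Step 4 — Series with input arm Z1: Z_in = Z1 + (Z3 || Z2) = 17.2 - j307.3 Ω = 307.7∠-86.8° Ω.

Z = 17.2 - j307.3 Ω = 307.7∠-86.8° Ω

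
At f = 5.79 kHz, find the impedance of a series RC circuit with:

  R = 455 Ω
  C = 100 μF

Step 1 — Angular frequency: ω = 2π·f = 2π·5790 = 3.638e+04 rad/s.
Step 2 — Component impedances:
  R: Z = R = 455 Ω
  C: Z = 1/(jωC) = -j/(ω·C) = 0 - j0.2749 Ω
Step 3 — Series combination: Z_total = R + C = 455 - j0.2749 Ω = 455∠-0.0° Ω.

Z = 455 - j0.2749 Ω = 455∠-0.0° Ω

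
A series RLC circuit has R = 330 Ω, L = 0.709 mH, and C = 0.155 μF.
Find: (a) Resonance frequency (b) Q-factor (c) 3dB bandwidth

Step 1 — Resonance condition Im(Z)=0 gives ω₀ = 1/√(LC).
Step 2 — ω₀ = 1/√(0.000709·1.55e-07) = 9.539e+04 rad/s.
Step 3 — f₀ = ω₀/(2π) = 1.518e+04 Hz.
Step 4 — Series Q: Q = ω₀L/R = 9.539e+04·0.000709/330 = 0.2049.
Step 5 — 3dB bandwidth: Δω = ω₀/Q = 4.654e+05 rad/s; BW = Δω/(2π) = 7.408e+04 Hz.

(a) f₀ = 1.518e+04 Hz  (b) Q = 0.2049  (c) BW = 7.408e+04 Hz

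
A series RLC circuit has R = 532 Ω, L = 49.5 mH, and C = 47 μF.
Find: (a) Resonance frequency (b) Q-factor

Step 1 — Resonance condition Im(Z)=0 gives ω₀ = 1/√(LC).
Step 2 — ω₀ = 1/√(0.0495·4.7e-05) = 655.6 rad/s.
Step 3 — f₀ = ω₀/(2π) = 104.3 Hz.
Step 4 — Series Q: Q = ω₀L/R = 655.6·0.0495/532 = 0.061.

(a) f₀ = 104.3 Hz  (b) Q = 0.061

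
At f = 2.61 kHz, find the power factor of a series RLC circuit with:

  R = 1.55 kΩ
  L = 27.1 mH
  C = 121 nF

Step 1 — Angular frequency: ω = 2π·f = 2π·2610 = 1.64e+04 rad/s.
Step 2 — Component impedances:
  R: Z = R = 1550 Ω
  L: Z = jωL = j·1.64e+04·0.0271 = 0 + j444.4 Ω
  C: Z = 1/(jωC) = -j/(ω·C) = 0 - j504 Ω
Step 3 — Series combination: Z_total = R + L + C = 1550 - j59.54 Ω = 1551∠-2.2° Ω.
Step 4 — Power factor: PF = cos(φ) = Re(Z)/|Z| = 1550/1551.1 = 0.9993.
Step 5 — Type: Im(Z) = -59.54 ⇒ leading (phase φ = -2.2°).

PF = 0.9993 (leading, φ = -2.2°)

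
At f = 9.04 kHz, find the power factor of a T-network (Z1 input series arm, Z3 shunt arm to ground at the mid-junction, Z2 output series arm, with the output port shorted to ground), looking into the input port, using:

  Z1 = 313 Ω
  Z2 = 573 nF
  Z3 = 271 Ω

Step 1 — Angular frequency: ω = 2π·f = 2π·9040 = 5.68e+04 rad/s.
Step 2 — Component impedances:
  Z1: Z = R = 313 Ω
  Z2: Z = 1/(jωC) = -j/(ω·C) = 0 - j30.73 Ω
  Z3: Z = R = 271 Ω
Step 3 — With the output port shorted to ground, the output series arm Z2 runs from the junction to ground; the shunt arm Z3 also runs from the junction to ground. They appear in parallel: Z3 || Z2 = 3.439 - j30.34 Ω.
Step 4 — Series with input arm Z1: Z_in = Z1 + (Z3 || Z2) = 316.4 - j30.34 Ω = 317.9∠-5.5° Ω.
Step 5 — Power factor: PF = cos(φ) = Re(Z)/|Z| = 316.44/317.89 = 0.9954.
Step 6 — Type: Im(Z) = -30.34 ⇒ leading (phase φ = -5.5°).

PF = 0.9954 (leading, φ = -5.5°)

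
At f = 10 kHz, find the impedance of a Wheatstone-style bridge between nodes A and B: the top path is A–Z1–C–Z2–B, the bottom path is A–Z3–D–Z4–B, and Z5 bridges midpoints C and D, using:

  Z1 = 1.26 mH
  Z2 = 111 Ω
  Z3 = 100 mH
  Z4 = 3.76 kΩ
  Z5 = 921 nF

Step 1 — Angular frequency: ω = 2π·f = 2π·1e+04 = 6.283e+04 rad/s.
Step 2 — Component impedances:
  Z1: Z = jωL = j·6.283e+04·0.00126 = 0 + j79.17 Ω
  Z2: Z = R = 111 Ω
  Z3: Z = jωL = j·6.283e+04·0.1 = 0 + j6283 Ω
  Z4: Z = R = 3760 Ω
  Z5: Z = 1/(jωC) = -j/(ω·C) = 0 - j17.28 Ω
Step 3 — Bridge requires nodal analysis (the Z5 bridge couples midpoints C and D, so the two paths cannot be reduced to a simple series/parallel combination). Setting node B to ground and injecting 1 A at node A, the 3-node admittance system at A, C, D solves to V_A = Z_AB = 107.8 + j78.18 Ω = 133.2∠35.9° Ω.

Z = 107.8 + j78.18 Ω = 133.2∠35.9° Ω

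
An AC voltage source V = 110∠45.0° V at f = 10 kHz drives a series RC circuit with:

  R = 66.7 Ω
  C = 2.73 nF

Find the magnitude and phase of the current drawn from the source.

Step 1 — Angular frequency: ω = 2π·f = 2π·1e+04 = 6.283e+04 rad/s.
Step 2 — Component impedances:
  R: Z = R = 66.7 Ω
  C: Z = 1/(jωC) = -j/(ω·C) = 0 - j5830 Ω
Step 3 — Series combination: Z_total = R + C = 66.7 - j5830 Ω = 5830∠-89.3° Ω.
Step 4 — Source phasor: V = 110∠45.0° V = 77.78 + j77.78 V.
Step 5 — Ohm's law: I = V / Z_total = (77.78 + j77.78) / (66.7 - j5830) = -0.01319 + j0.01349 A.
Step 6 — Convert to polar: |I| = 0.01887 A, ∠I = 134.3°.

I = 0.01887∠134.3° A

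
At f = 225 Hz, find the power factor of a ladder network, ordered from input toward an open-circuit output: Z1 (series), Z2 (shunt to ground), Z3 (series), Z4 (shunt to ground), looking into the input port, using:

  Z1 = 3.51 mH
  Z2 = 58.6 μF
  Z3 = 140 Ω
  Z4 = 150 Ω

Step 1 — Angular frequency: ω = 2π·f = 2π·225 = 1414 rad/s.
Step 2 — Component impedances:
  Z1: Z = jωL = j·1414·0.00351 = 0 + j4.962 Ω
  Z2: Z = 1/(jωC) = -j/(ω·C) = 0 - j12.07 Ω
  Z3: Z = R = 140 Ω
  Z4: Z = R = 150 Ω
Step 3 — Ladder network (open output): work backward from the far end, alternating series and parallel combinations. Z_in = 0.5016 - j7.088 Ω = 7.106∠-86.0° Ω.
Step 4 — Power factor: PF = cos(φ) = Re(Z)/|Z| = 0.5016/7.106 = 0.07059.
Step 5 — Type: Im(Z) = -7.088 ⇒ leading (phase φ = -86.0°).

PF = 0.07059 (leading, φ = -86.0°)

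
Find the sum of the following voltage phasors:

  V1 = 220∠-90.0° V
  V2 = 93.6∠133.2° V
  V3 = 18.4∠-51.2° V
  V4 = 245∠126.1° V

Step 1 — Convert each phasor to rectangular form:
  V1 = 220·(cos(-90.0°) + j·sin(-90.0°)) = 0 - j220 V
  V2 = 93.6·(cos(133.2°) + j·sin(133.2°)) = -64.07 + j68.23 V
  V3 = 18.4·(cos(-51.2°) + j·sin(-51.2°)) = 11.53 - j14.34 V
  V4 = 245·(cos(126.1°) + j·sin(126.1°)) = -144.4 + j198 V
Step 2 — Sum components: V_total = -196.9 + j31.85 V.
Step 3 — Convert to polar: |V_total| = 199.5 V, ∠V_total = 170.8°.

V_total = 199.5∠170.8° V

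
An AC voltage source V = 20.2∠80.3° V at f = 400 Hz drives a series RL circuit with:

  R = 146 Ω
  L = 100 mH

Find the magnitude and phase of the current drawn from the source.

Step 1 — Angular frequency: ω = 2π·f = 2π·400 = 2513 rad/s.
Step 2 — Component impedances:
  R: Z = R = 146 Ω
  L: Z = jωL = j·2513·0.1 = 0 + j251.3 Ω
Step 3 — Series combination: Z_total = R + L = 146 + j251.3 Ω = 290.7∠59.8° Ω.
Step 4 — Source phasor: V = 20.2∠80.3° V = 3.403 + j19.91 V.
Step 5 — Ohm's law: I = V / Z_total = (3.403 + j19.91) / (146 + j251.3) = 0.06512 + j0.02429 A.
Step 6 — Convert to polar: |I| = 0.0695 A, ∠I = 20.5°.

I = 0.0695∠20.5° A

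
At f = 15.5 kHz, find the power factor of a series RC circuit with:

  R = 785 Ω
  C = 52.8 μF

Step 1 — Angular frequency: ω = 2π·f = 2π·1.55e+04 = 9.739e+04 rad/s.
Step 2 — Component impedances:
  R: Z = R = 785 Ω
  C: Z = 1/(jωC) = -j/(ω·C) = 0 - j0.1945 Ω
Step 3 — Series combination: Z_total = R + C = 785 - j0.1945 Ω = 785∠-0.0° Ω.
Step 4 — Power factor: PF = cos(φ) = Re(Z)/|Z| = 785/785 = 1.
Step 5 — Type: Im(Z) = -0.1945 ⇒ leading (phase φ = -0.0°).

PF = 1 (leading, φ = -0.0°)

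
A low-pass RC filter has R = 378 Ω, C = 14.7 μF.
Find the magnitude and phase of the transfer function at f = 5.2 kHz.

Step 1 — Angular frequency: ω = 2π·5200 = 3.267e+04 rad/s.
Step 2 — Transfer function: H(jω) = 1/(1 + jωRC).
Step 3 — Denominator: 1 + jωRC = 1 + j·3.267e+04·378·1.47e-05 = 1 + j181.5.
Step 4 — H = 3.034e-05 - j0.005508.
Step 5 — Magnitude: |H| = 0.005508 (-45.2 dB); phase: φ = -89.7°.

|H| = 0.005508 (-45.2 dB), φ = -89.7°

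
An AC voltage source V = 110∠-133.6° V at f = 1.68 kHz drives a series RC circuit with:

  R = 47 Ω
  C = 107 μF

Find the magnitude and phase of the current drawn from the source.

Step 1 — Angular frequency: ω = 2π·f = 2π·1680 = 1.056e+04 rad/s.
Step 2 — Component impedances:
  R: Z = R = 47 Ω
  C: Z = 1/(jωC) = -j/(ω·C) = 0 - j0.8854 Ω
Step 3 — Series combination: Z_total = R + C = 47 - j0.8854 Ω = 47.01∠-1.1° Ω.
Step 4 — Source phasor: V = 110∠-133.6° V = -75.86 - j79.66 V.
Step 5 — Ohm's law: I = V / Z_total = (-75.86 - j79.66) / (47 - j0.8854) = -1.582 - j1.725 A.
Step 6 — Convert to polar: |I| = 2.34 A, ∠I = -132.5°.

I = 2.34∠-132.5° A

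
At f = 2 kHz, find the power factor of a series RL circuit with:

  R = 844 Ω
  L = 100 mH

Step 1 — Angular frequency: ω = 2π·f = 2π·2000 = 1.257e+04 rad/s.
Step 2 — Component impedances:
  R: Z = R = 844 Ω
  L: Z = jωL = j·1.257e+04·0.1 = 0 + j1257 Ω
Step 3 — Series combination: Z_total = R + L = 844 + j1257 Ω = 1514∠56.1° Ω.
Step 4 — Power factor: PF = cos(φ) = Re(Z)/|Z| = 844/1513.76 = 0.5576.
Step 5 — Type: Im(Z) = 1257 ⇒ lagging (phase φ = 56.1°).

PF = 0.5576 (lagging, φ = 56.1°)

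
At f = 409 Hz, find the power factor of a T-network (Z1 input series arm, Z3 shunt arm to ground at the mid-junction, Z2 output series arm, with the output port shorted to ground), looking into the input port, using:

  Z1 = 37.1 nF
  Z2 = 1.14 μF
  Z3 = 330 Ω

Step 1 — Angular frequency: ω = 2π·f = 2π·409 = 2570 rad/s.
Step 2 — Component impedances:
  Z1: Z = 1/(jωC) = -j/(ω·C) = 0 - j1.049e+04 Ω
  Z2: Z = 1/(jωC) = -j/(ω·C) = 0 - j341.3 Ω
  Z3: Z = R = 330 Ω
Step 3 — With the output port shorted to ground, the output series arm Z2 runs from the junction to ground; the shunt arm Z3 also runs from the junction to ground. They appear in parallel: Z3 || Z2 = 170.6 - j164.9 Ω.
Step 4 — Series with input arm Z1: Z_in = Z1 + (Z3 || Z2) = 170.6 - j1.065e+04 Ω = 1.066e+04∠-89.1° Ω.
Step 5 — Power factor: PF = cos(φ) = Re(Z)/|Z| = 170.57/10655 = 0.01601.
Step 6 — Type: Im(Z) = -1.065e+04 ⇒ leading (phase φ = -89.1°).

PF = 0.01601 (leading, φ = -89.1°)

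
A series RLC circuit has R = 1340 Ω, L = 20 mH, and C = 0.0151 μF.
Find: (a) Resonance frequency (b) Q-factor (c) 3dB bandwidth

Step 1 — Resonance condition Im(Z)=0 gives ω₀ = 1/√(LC).
Step 2 — ω₀ = 1/√(0.02·1.51e-08) = 5.754e+04 rad/s.
Step 3 — f₀ = ω₀/(2π) = 9158 Hz.
Step 4 — Series Q: Q = ω₀L/R = 5.754e+04·0.02/1340 = 0.8589.
Step 5 — 3dB bandwidth: Δω = ω₀/Q = 6.7e+04 rad/s; BW = Δω/(2π) = 1.066e+04 Hz.

(a) f₀ = 9158 Hz  (b) Q = 0.8589  (c) BW = 1.066e+04 Hz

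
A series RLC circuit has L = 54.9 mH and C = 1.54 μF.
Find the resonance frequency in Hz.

Step 1 — Resonance condition Im(Z)=0 gives ω₀ = 1/√(LC).
Step 2 — ω₀ = 1/√(0.0549·1.54e-06) = 3439 rad/s.
Step 3 — f₀ = ω₀/(2π) = 547.4 Hz.

f₀ = 547.4 Hz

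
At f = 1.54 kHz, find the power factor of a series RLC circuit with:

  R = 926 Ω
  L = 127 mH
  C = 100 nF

Step 1 — Angular frequency: ω = 2π·f = 2π·1540 = 9676 rad/s.
Step 2 — Component impedances:
  R: Z = R = 926 Ω
  L: Z = jωL = j·9676·0.127 = 0 + j1229 Ω
  C: Z = 1/(jωC) = -j/(ω·C) = 0 - j1033 Ω
Step 3 — Series combination: Z_total = R + L + C = 926 + j195.4 Ω = 946.4∠11.9° Ω.
Step 4 — Power factor: PF = cos(φ) = Re(Z)/|Z| = 926/946.39 = 0.9785.
Step 5 — Type: Im(Z) = 195.4 ⇒ lagging (phase φ = 11.9°).

PF = 0.9785 (lagging, φ = 11.9°)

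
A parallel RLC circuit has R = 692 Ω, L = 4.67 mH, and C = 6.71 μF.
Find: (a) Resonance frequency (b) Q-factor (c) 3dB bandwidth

Step 1 — Resonance: ω₀ = 1/√(LC) = 1/√(0.00467·6.71e-06) = 5649 rad/s.
Step 2 — f₀ = ω₀/(2π) = 899.1 Hz.
Step 3 — Parallel Q: Q = R/(ω₀L) = 692/(5649·0.00467) = 26.23.
Step 4 — Bandwidth: Δω = ω₀/Q = 215.4 rad/s; BW = Δω/(2π) = 34.28 Hz.

(a) f₀ = 899.1 Hz  (b) Q = 26.23  (c) BW = 34.28 Hz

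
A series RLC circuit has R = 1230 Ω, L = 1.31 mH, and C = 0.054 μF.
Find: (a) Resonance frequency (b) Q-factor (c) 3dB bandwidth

Step 1 — Resonance: ω₀ = 1/√(LC) = 1/√(0.00131·5.4e-08) = 1.189e+05 rad/s.
Step 2 — f₀ = ω₀/(2π) = 1.892e+04 Hz.
Step 3 — Series Q: Q = ω₀L/R = 1.189e+05·0.00131/1230 = 0.1266.
Step 4 — Bandwidth: Δω = ω₀/Q = 9.389e+05 rad/s; BW = Δω/(2π) = 1.494e+05 Hz.

(a) f₀ = 1.892e+04 Hz  (b) Q = 0.1266  (c) BW = 1.494e+05 Hz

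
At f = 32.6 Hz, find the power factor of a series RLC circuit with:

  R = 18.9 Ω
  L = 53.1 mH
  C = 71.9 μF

Step 1 — Angular frequency: ω = 2π·f = 2π·32.6 = 204.8 rad/s.
Step 2 — Component impedances:
  R: Z = R = 18.9 Ω
  L: Z = jωL = j·204.8·0.0531 = 0 + j10.88 Ω
  C: Z = 1/(jωC) = -j/(ω·C) = 0 - j67.9 Ω
Step 3 — Series combination: Z_total = R + L + C = 18.9 - j57.02 Ω = 60.07∠-71.7° Ω.
Step 4 — Power factor: PF = cos(φ) = Re(Z)/|Z| = 18.9/60.07 = 0.3146.
Step 5 — Type: Im(Z) = -57.02 ⇒ leading (phase φ = -71.7°).

PF = 0.3146 (leading, φ = -71.7°)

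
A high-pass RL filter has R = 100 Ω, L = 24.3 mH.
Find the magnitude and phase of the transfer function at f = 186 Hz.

Step 1 — Angular frequency: ω = 2π·186 = 1169 rad/s.
Step 2 — Transfer function: H(jω) = jωL/(R + jωL).
Step 3 — Numerator jωL = j·28.4; denominator R + jωL = 100 + j28.4.
Step 4 — H = 0.07463 + j0.2628.
Step 5 — Magnitude: |H| = 0.2732 (-11.3 dB); phase: φ = 74.1°.

|H| = 0.2732 (-11.3 dB), φ = 74.1°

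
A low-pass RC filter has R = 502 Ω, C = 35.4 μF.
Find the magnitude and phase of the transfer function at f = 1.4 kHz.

Step 1 — Angular frequency: ω = 2π·1400 = 8796 rad/s.
Step 2 — Transfer function: H(jω) = 1/(1 + jωRC).
Step 3 — Denominator: 1 + jωRC = 1 + j·8796·502·3.54e-05 = 1 + j156.3.
Step 4 — H = 4.092e-05 - j0.006397.
Step 5 — Magnitude: |H| = 0.006397 (-43.9 dB); phase: φ = -89.6°.

|H| = 0.006397 (-43.9 dB), φ = -89.6°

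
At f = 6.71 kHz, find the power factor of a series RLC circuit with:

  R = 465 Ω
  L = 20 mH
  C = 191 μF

Step 1 — Angular frequency: ω = 2π·f = 2π·6710 = 4.216e+04 rad/s.
Step 2 — Component impedances:
  R: Z = R = 465 Ω
  L: Z = jωL = j·4.216e+04·0.02 = 0 + j843.2 Ω
  C: Z = 1/(jωC) = -j/(ω·C) = 0 - j0.1242 Ω
Step 3 — Series combination: Z_total = R + L + C = 465 + j843.1 Ω = 962.8∠61.1° Ω.
Step 4 — Power factor: PF = cos(φ) = Re(Z)/|Z| = 465/962.8 = 0.483.
Step 5 — Type: Im(Z) = 843.1 ⇒ lagging (phase φ = 61.1°).

PF = 0.483 (lagging, φ = 61.1°)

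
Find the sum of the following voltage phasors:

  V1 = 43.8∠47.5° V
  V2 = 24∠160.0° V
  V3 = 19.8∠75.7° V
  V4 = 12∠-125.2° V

Step 1 — Convert each phasor to rectangular form:
  V1 = 43.8·(cos(47.5°) + j·sin(47.5°)) = 29.59 + j32.29 V
  V2 = 24·(cos(160.0°) + j·sin(160.0°)) = -22.55 + j8.208 V
  V3 = 19.8·(cos(75.7°) + j·sin(75.7°)) = 4.891 + j19.19 V
  V4 = 12·(cos(-125.2°) + j·sin(-125.2°)) = -6.917 - j9.806 V
Step 2 — Sum components: V_total = 5.012 + j49.88 V.
Step 3 — Convert to polar: |V_total| = 50.13 V, ∠V_total = 84.3°.

V_total = 50.13∠84.3° V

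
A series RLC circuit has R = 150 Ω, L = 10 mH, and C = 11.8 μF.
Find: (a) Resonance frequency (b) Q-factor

Step 1 — Resonance condition Im(Z)=0 gives ω₀ = 1/√(LC).
Step 2 — ω₀ = 1/√(0.01·1.18e-05) = 2911 rad/s.
Step 3 — f₀ = ω₀/(2π) = 463.3 Hz.
Step 4 — Series Q: Q = ω₀L/R = 2911·0.01/150 = 0.1941.

(a) f₀ = 463.3 Hz  (b) Q = 0.1941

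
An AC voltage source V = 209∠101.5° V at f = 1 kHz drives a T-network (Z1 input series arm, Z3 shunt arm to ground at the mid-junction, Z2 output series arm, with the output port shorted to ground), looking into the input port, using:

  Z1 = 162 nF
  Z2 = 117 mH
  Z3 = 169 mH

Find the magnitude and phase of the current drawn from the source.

Step 1 — Angular frequency: ω = 2π·f = 2π·1000 = 6283 rad/s.
Step 2 — Component impedances:
  Z1: Z = 1/(jωC) = -j/(ω·C) = 0 - j982.4 Ω
  Z2: Z = jωL = j·6283·0.117 = 0 + j735.1 Ω
  Z3: Z = jωL = j·6283·0.169 = 0 + j1062 Ω
Step 3 — With the output port shorted to ground, the output series arm Z2 runs from the junction to ground; the shunt arm Z3 also runs from the junction to ground. They appear in parallel: Z3 || Z2 = 0 + j434.4 Ω.
Step 4 — Series with input arm Z1: Z_in = Z1 + (Z3 || Z2) = 0 - j548 Ω = 548∠-90.0° Ω.
Step 5 — Source phasor: V = 209∠101.5° V = -41.67 + j204.8 V.
Step 6 — Ohm's law: I = V / Z_total = (-41.67 + j204.8) / (0 - j548) = -0.3737 - j0.07603 A.
Step 7 — Convert to polar: |I| = 0.3814 A, ∠I = -168.5°.

I = 0.3814∠-168.5° A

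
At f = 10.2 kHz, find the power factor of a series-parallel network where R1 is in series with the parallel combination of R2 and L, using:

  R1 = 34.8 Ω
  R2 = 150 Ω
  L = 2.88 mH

Step 1 — Angular frequency: ω = 2π·f = 2π·1.02e+04 = 6.409e+04 rad/s.
Step 2 — Component impedances:
  R1: Z = R = 34.8 Ω
  R2: Z = R = 150 Ω
  L: Z = jωL = j·6.409e+04·0.00288 = 0 + j184.6 Ω
Step 3 — Parallel branch: R2 || L = 1/(1/R2 + 1/L) = 90.34 + j73.42 Ω.
Step 4 — Series with R1: Z_total = R1 + (R2 || L) = 125.1 + j73.42 Ω = 145.1∠30.4° Ω.
Step 5 — Power factor: PF = cos(φ) = Re(Z)/|Z| = 125.137/145.083 = 0.8625.
Step 6 — Type: Im(Z) = 73.42 ⇒ lagging (phase φ = 30.4°).

PF = 0.8625 (lagging, φ = 30.4°)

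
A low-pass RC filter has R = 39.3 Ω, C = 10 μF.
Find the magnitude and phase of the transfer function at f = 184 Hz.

Step 1 — Angular frequency: ω = 2π·184 = 1156 rad/s.
Step 2 — Transfer function: H(jω) = 1/(1 + jωRC).
Step 3 — Denominator: 1 + jωRC = 1 + j·1156·39.3·1e-05 = 1 + j0.4543.
Step 4 — H = 0.8289 - j0.3766.
Step 5 — Magnitude: |H| = 0.9104 (-0.8 dB); phase: φ = -24.4°.

|H| = 0.9104 (-0.8 dB), φ = -24.4°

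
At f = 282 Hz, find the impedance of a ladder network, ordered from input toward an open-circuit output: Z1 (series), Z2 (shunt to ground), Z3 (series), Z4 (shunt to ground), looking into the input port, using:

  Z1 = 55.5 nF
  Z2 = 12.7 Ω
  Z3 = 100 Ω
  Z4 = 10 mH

Step 1 — Angular frequency: ω = 2π·f = 2π·282 = 1772 rad/s.
Step 2 — Component impedances:
  Z1: Z = 1/(jωC) = -j/(ω·C) = 0 - j1.017e+04 Ω
  Z2: Z = R = 12.7 Ω
  Z3: Z = R = 100 Ω
  Z4: Z = jωL = j·1772·0.01 = 0 + j17.72 Ω
Step 3 — Ladder network (open output): work backward from the far end, alternating series and parallel combinations. Z_in = 11.3 - j1.017e+04 Ω = 1.017e+04∠-89.9° Ω.

Z = 11.3 - j1.017e+04 Ω = 1.017e+04∠-89.9° Ω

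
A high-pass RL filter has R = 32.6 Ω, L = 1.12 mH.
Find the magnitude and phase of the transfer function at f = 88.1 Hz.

Step 1 — Angular frequency: ω = 2π·88.1 = 553.5 rad/s.
Step 2 — Transfer function: H(jω) = jωL/(R + jωL).
Step 3 — Numerator jωL = j·0.62; denominator R + jωL = 32.6 + j0.62.
Step 4 — H = 0.0003615 + j0.01901.
Step 5 — Magnitude: |H| = 0.01901 (-34.4 dB); phase: φ = 88.9°.

|H| = 0.01901 (-34.4 dB), φ = 88.9°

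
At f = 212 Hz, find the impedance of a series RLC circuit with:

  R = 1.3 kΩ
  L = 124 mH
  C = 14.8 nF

Step 1 — Angular frequency: ω = 2π·f = 2π·212 = 1332 rad/s.
Step 2 — Component impedances:
  R: Z = R = 1300 Ω
  L: Z = jωL = j·1332·0.124 = 0 + j165.2 Ω
  C: Z = 1/(jωC) = -j/(ω·C) = 0 - j5.073e+04 Ω
Step 3 — Series combination: Z_total = R + L + C = 1300 - j5.056e+04 Ω = 5.058e+04∠-88.5° Ω.

Z = 1300 - j5.056e+04 Ω = 5.058e+04∠-88.5° Ω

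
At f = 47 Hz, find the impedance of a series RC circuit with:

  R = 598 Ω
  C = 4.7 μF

Step 1 — Angular frequency: ω = 2π·f = 2π·47 = 295.3 rad/s.
Step 2 — Component impedances:
  R: Z = R = 598 Ω
  C: Z = 1/(jωC) = -j/(ω·C) = 0 - j720.5 Ω
Step 3 — Series combination: Z_total = R + C = 598 - j720.5 Ω = 936.3∠-50.3° Ω.

Z = 598 - j720.5 Ω = 936.3∠-50.3° Ω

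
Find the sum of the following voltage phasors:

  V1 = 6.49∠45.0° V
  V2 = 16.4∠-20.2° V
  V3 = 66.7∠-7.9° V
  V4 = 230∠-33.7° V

Step 1 — Convert each phasor to rectangular form:
  V1 = 6.49·(cos(45.0°) + j·sin(45.0°)) = 4.589 + j4.589 V
  V2 = 16.4·(cos(-20.2°) + j·sin(-20.2°)) = 15.39 - j5.663 V
  V3 = 66.7·(cos(-7.9°) + j·sin(-7.9°)) = 66.07 - j9.168 V
  V4 = 230·(cos(-33.7°) + j·sin(-33.7°)) = 191.3 - j127.6 V
Step 2 — Sum components: V_total = 277.4 - j137.9 V.
Step 3 — Convert to polar: |V_total| = 309.8 V, ∠V_total = -26.4°.

V_total = 309.8∠-26.4° V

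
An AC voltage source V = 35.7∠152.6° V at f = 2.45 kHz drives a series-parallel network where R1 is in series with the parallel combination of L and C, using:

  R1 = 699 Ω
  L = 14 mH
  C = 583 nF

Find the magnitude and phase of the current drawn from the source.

Step 1 — Angular frequency: ω = 2π·f = 2π·2450 = 1.539e+04 rad/s.
Step 2 — Component impedances:
  R1: Z = R = 699 Ω
  L: Z = jωL = j·1.539e+04·0.014 = 0 + j215.5 Ω
  C: Z = 1/(jωC) = -j/(ω·C) = 0 - j111.4 Ω
Step 3 — Parallel branch: L || C = 1/(1/L + 1/C) = 0 - j230.7 Ω.
Step 4 — Series with R1: Z_total = R1 + (L || C) = 699 - j230.7 Ω = 736.1∠-18.3° Ω.
Step 5 — Source phasor: V = 35.7∠152.6° V = -31.7 + j16.43 V.
Step 6 — Ohm's law: I = V / Z_total = (-31.7 + j16.43) / (699 - j230.7) = -0.04788 + j0.007699 A.
Step 7 — Convert to polar: |I| = 0.0485 A, ∠I = 170.9°.

I = 0.0485∠170.9° A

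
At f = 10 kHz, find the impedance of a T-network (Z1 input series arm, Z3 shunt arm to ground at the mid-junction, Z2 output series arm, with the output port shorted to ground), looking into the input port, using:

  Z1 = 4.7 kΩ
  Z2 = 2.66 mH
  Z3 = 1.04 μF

Step 1 — Angular frequency: ω = 2π·f = 2π·1e+04 = 6.283e+04 rad/s.
Step 2 — Component impedances:
  Z1: Z = R = 4700 Ω
  Z2: Z = jωL = j·6.283e+04·0.00266 = 0 + j167.1 Ω
  Z3: Z = 1/(jωC) = -j/(ω·C) = 0 - j15.3 Ω
Step 3 — With the output port shorted to ground, the output series arm Z2 runs from the junction to ground; the shunt arm Z3 also runs from the junction to ground. They appear in parallel: Z3 || Z2 = 0 - j16.85 Ω.
Step 4 — Series with input arm Z1: Z_in = Z1 + (Z3 || Z2) = 4700 - j16.85 Ω = 4700∠-0.2° Ω.

Z = 4700 - j16.85 Ω = 4700∠-0.2° Ω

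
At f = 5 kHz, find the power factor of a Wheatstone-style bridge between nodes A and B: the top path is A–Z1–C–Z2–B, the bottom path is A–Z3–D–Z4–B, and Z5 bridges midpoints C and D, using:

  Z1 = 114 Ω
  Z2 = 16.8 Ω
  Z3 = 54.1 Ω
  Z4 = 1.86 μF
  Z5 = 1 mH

Step 1 — Angular frequency: ω = 2π·f = 2π·5000 = 3.142e+04 rad/s.
Step 2 — Component impedances:
  Z1: Z = R = 114 Ω
  Z2: Z = R = 16.8 Ω
  Z3: Z = R = 54.1 Ω
  Z4: Z = 1/(jωC) = -j/(ω·C) = 0 - j17.11 Ω
  Z5: Z = jωL = j·3.142e+04·0.001 = 0 + j31.42 Ω
Step 3 — Bridge requires nodal analysis (the Z5 bridge couples midpoints C and D, so the two paths cannot be reduced to a simple series/parallel combination). Setting node B to ground and injecting 1 A at node A, the 3-node admittance system at A, C, D solves to V_A = Z_AB = 39.47 - j14.07 Ω = 41.9∠-19.6° Ω.
Step 4 — Power factor: PF = cos(φ) = Re(Z)/|Z| = 39.47/41.9 = 0.942.
Step 5 — Type: Im(Z) = -14.07 ⇒ leading (phase φ = -19.6°).

PF = 0.942 (leading, φ = -19.6°)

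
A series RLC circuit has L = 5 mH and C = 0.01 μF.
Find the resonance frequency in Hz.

Step 1 — Resonance condition Im(Z)=0 gives ω₀ = 1/√(LC).
Step 2 — ω₀ = 1/√(0.005·1e-08) = 1.414e+05 rad/s.
Step 3 — f₀ = ω₀/(2π) = 2.251e+04 Hz.

f₀ = 2.251e+04 Hz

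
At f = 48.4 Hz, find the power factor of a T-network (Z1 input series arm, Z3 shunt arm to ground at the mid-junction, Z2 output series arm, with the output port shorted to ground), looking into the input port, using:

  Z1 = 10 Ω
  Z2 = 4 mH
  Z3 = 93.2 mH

Step 1 — Angular frequency: ω = 2π·f = 2π·48.4 = 304.1 rad/s.
Step 2 — Component impedances:
  Z1: Z = R = 10 Ω
  Z2: Z = jωL = j·304.1·0.004 = 0 + j1.216 Ω
  Z3: Z = jωL = j·304.1·0.0932 = 0 + j28.34 Ω
Step 3 — With the output port shorted to ground, the output series arm Z2 runs from the junction to ground; the shunt arm Z3 also runs from the junction to ground. They appear in parallel: Z3 || Z2 = 0 + j1.166 Ω.
Step 4 — Series with input arm Z1: Z_in = Z1 + (Z3 || Z2) = 10 + j1.166 Ω = 10.07∠6.7° Ω.
Step 5 — Power factor: PF = cos(φ) = Re(Z)/|Z| = 10/10.0678 = 0.9933.
Step 6 — Type: Im(Z) = 1.166 ⇒ lagging (phase φ = 6.7°).

PF = 0.9933 (lagging, φ = 6.7°)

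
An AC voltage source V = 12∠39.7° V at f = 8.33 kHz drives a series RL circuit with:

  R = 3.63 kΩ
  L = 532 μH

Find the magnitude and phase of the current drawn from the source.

Step 1 — Angular frequency: ω = 2π·f = 2π·8330 = 5.234e+04 rad/s.
Step 2 — Component impedances:
  R: Z = R = 3630 Ω
  L: Z = jωL = j·5.234e+04·0.000532 = 0 + j27.84 Ω
Step 3 — Series combination: Z_total = R + L = 3630 + j27.84 Ω = 3630∠0.4° Ω.
Step 4 — Source phasor: V = 12∠39.7° V = 9.233 + j7.665 V.
Step 5 — Ohm's law: I = V / Z_total = (9.233 + j7.665) / (3630 + j27.84) = 0.00256 + j0.002092 A.
Step 6 — Convert to polar: |I| = 0.003306 A, ∠I = 39.3°.

I = 0.003306∠39.3° A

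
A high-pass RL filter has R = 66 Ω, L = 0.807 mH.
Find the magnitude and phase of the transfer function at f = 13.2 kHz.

Step 1 — Angular frequency: ω = 2π·1.32e+04 = 8.294e+04 rad/s.
Step 2 — Transfer function: H(jω) = jωL/(R + jωL).
Step 3 — Numerator jωL = j·66.93; denominator R + jωL = 66 + j66.93.
Step 4 — H = 0.507 + j0.5.
Step 5 — Magnitude: |H| = 0.712 (-2.9 dB); phase: φ = 44.6°.

|H| = 0.712 (-2.9 dB), φ = 44.6°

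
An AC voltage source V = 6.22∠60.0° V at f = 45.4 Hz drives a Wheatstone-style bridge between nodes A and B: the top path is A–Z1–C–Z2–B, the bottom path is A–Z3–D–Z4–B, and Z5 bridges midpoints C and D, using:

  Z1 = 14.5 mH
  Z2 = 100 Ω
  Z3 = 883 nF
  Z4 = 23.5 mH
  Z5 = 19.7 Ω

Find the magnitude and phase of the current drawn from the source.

Step 1 — Angular frequency: ω = 2π·f = 2π·45.4 = 285.3 rad/s.
Step 2 — Component impedances:
  Z1: Z = jωL = j·285.3·0.0145 = 0 + j4.136 Ω
  Z2: Z = R = 100 Ω
  Z3: Z = 1/(jωC) = -j/(ω·C) = 0 - j3970 Ω
  Z4: Z = jωL = j·285.3·0.0235 = 0 + j6.704 Ω
  Z5: Z = R = 19.7 Ω
Step 3 — Bridge requires nodal analysis (the Z5 bridge couples midpoints C and D, so the two paths cannot be reduced to a simple series/parallel combination). Setting node B to ground and injecting 1 A at node A, the 3-node admittance system at A, C, D solves to V_A = Z_AB = 16.75 + j8.735 Ω = 18.89∠27.5° Ω.
Step 4 — Source phasor: V = 6.22∠60.0° V = 3.11 + j5.387 V.
Step 5 — Ohm's law: I = V / Z_total = (3.11 + j5.387) / (16.75 + j8.735) = 0.2779 + j0.1767 A.
Step 6 — Convert to polar: |I| = 0.3293 A, ∠I = 32.5°.

I = 0.3293∠32.5° A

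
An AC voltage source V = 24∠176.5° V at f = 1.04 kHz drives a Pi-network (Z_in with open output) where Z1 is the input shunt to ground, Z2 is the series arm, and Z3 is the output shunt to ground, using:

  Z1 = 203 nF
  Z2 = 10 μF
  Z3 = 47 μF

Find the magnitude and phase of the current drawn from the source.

Step 1 — Angular frequency: ω = 2π·f = 2π·1040 = 6535 rad/s.
Step 2 — Component impedances:
  Z1: Z = 1/(jωC) = -j/(ω·C) = 0 - j753.9 Ω
  Z2: Z = 1/(jωC) = -j/(ω·C) = 0 - j15.3 Ω
  Z3: Z = 1/(jωC) = -j/(ω·C) = 0 - j3.256 Ω
Step 3 — With open output, the series arm Z2 and the output shunt Z3 appear in series to ground: Z2 + Z3 = 0 - j18.56 Ω.
Step 4 — Parallel with input shunt Z1: Z_in = Z1 || (Z2 + Z3) = 0 - j18.11 Ω = 18.11∠-90.0° Ω.
Step 5 — Source phasor: V = 24∠176.5° V = -23.96 + j1.465 V.
Step 6 — Ohm's law: I = V / Z_total = (-23.96 + j1.465) / (0 - j18.11) = -0.08089 - j1.323 A.
Step 7 — Convert to polar: |I| = 1.325 A, ∠I = -93.5°.

I = 1.325∠-93.5° A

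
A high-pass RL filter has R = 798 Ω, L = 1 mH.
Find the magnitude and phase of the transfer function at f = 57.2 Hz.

Step 1 — Angular frequency: ω = 2π·57.2 = 359.4 rad/s.
Step 2 — Transfer function: H(jω) = jωL/(R + jωL).
Step 3 — Numerator jωL = j·0.3594; denominator R + jωL = 798 + j0.3594.
Step 4 — H = 2.028e-07 + j0.0004504.
Step 5 — Magnitude: |H| = 0.0004504 (-66.9 dB); phase: φ = 90.0°.

|H| = 0.0004504 (-66.9 dB), φ = 90.0°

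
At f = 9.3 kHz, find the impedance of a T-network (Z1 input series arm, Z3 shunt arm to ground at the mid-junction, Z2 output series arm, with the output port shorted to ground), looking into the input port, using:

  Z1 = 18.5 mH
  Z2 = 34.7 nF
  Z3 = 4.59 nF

Step 1 — Angular frequency: ω = 2π·f = 2π·9300 = 5.843e+04 rad/s.
Step 2 — Component impedances:
  Z1: Z = jωL = j·5.843e+04·0.0185 = 0 + j1081 Ω
  Z2: Z = 1/(jωC) = -j/(ω·C) = 0 - j493.2 Ω
  Z3: Z = 1/(jωC) = -j/(ω·C) = 0 - j3728 Ω
Step 3 — With the output port shorted to ground, the output series arm Z2 runs from the junction to ground; the shunt arm Z3 also runs from the junction to ground. They appear in parallel: Z3 || Z2 = 0 - j435.6 Ω.
Step 4 — Series with input arm Z1: Z_in = Z1 + (Z3 || Z2) = 0 + j645.5 Ω = 645.5∠90.0° Ω.

Z = 0 + j645.5 Ω = 645.5∠90.0° Ω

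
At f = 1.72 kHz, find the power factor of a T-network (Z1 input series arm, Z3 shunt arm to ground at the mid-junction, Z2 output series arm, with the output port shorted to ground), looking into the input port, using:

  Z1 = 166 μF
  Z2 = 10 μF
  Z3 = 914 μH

Step 1 — Angular frequency: ω = 2π·f = 2π·1720 = 1.081e+04 rad/s.
Step 2 — Component impedances:
  Z1: Z = 1/(jωC) = -j/(ω·C) = 0 - j0.5574 Ω
  Z2: Z = 1/(jωC) = -j/(ω·C) = 0 - j9.253 Ω
  Z3: Z = jωL = j·1.081e+04·0.000914 = 0 + j9.878 Ω
Step 3 — With the output port shorted to ground, the output series arm Z2 runs from the junction to ground; the shunt arm Z3 also runs from the junction to ground. They appear in parallel: Z3 || Z2 = 0 - j146.4 Ω.
Step 4 — Series with input arm Z1: Z_in = Z1 + (Z3 || Z2) = 0 - j146.9 Ω = 146.9∠-90.0° Ω.
Step 5 — Power factor: PF = cos(φ) = Re(Z)/|Z| = 0/146.9 = 0.
Step 6 — Type: Im(Z) = -146.9 ⇒ leading (phase φ = -90.0°).

PF = 0 (leading, φ = -90.0°)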